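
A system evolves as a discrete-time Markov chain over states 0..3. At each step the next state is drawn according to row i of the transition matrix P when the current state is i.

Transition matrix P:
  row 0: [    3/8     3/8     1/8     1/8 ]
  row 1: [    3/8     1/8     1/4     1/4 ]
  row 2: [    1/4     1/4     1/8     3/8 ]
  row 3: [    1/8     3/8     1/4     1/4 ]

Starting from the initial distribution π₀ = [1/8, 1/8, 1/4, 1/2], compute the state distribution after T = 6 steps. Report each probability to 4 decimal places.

t=0: π = [0.1250, 0.1250, 0.2500, 0.5000]
t=1: π = [0.2188, 0.3125, 0.2031, 0.2656]
t=2: π = [0.2832, 0.2715, 0.1973, 0.2480]
t=3: π = [0.2883, 0.2825, 0.1899, 0.2393]
t=4: π = [0.2914, 0.2806, 0.1902, 0.2377]
t=5: π = [0.2918, 0.2811, 0.1898, 0.2373]
t=6: π = [0.2919, 0.2810, 0.1898, 0.2372]

π = [0.2919, 0.2810, 0.1898, 0.2372]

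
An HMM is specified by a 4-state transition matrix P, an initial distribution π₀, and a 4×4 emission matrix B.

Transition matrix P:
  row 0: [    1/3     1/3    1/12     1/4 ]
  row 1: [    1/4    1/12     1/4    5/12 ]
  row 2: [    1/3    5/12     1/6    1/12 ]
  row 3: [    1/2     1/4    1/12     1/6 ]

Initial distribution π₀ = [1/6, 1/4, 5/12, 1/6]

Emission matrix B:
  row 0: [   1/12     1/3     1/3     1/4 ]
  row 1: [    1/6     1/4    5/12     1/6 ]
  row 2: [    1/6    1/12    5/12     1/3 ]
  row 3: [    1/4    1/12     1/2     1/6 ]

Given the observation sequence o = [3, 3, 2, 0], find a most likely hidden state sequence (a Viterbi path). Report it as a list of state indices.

path = [2, 0, 1, 3]

t=0: δ = [4.167e-02, 4.167e-02, 1.389e-01, 2.778e-02]  (obs o_0=3)
t=1: δ = [1.157e-02, 9.645e-03, 7.716e-03, 2.894e-03]  ψ = [2, 2, 2, 1]  (obs o_1=3)
t=2: δ = [1.286e-03, 1.608e-03, 1.005e-03, 2.009e-03]  ψ = [0, 0, 1, 1]  (obs o_2=2)
t=3: δ = [8.372e-05, 8.372e-05, 6.698e-05, 1.674e-04]  ψ = [3, 3, 1, 1]  (obs o_3=0)
backtrack: best end state = 3; path = [2, 0, 1, 3]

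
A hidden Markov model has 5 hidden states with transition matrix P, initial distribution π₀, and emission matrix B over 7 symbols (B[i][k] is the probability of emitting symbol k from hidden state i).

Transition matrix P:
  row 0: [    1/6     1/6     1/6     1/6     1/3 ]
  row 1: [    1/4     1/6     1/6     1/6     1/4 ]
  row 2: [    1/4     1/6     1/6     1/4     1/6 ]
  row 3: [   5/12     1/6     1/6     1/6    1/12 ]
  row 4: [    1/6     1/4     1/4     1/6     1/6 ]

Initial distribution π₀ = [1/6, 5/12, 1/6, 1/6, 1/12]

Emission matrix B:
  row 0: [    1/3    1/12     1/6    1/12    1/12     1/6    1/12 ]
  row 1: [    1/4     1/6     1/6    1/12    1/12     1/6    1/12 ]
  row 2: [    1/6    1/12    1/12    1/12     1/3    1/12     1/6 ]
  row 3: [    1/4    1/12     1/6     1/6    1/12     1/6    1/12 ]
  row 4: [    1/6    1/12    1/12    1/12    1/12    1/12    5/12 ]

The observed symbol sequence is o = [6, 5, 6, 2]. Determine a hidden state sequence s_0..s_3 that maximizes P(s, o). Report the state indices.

t=0: δ = [1.389e-02, 3.472e-02, 2.778e-02, 1.389e-02, 3.472e-02]  (obs o_0=6)
t=1: δ = [1.447e-03, 1.447e-03, 7.234e-04, 1.157e-03, 7.234e-04]  ψ = [1, 4, 4, 2, 1]  (obs o_1=5)
t=2: δ = [4.019e-05, 2.009e-05, 4.019e-05, 2.009e-05, 2.009e-04]  ψ = [3, 0, 0, 0, 0]  (obs o_2=6)
t=3: δ = [5.582e-06, 8.372e-06, 4.186e-06, 5.582e-06, 2.791e-06]  ψ = [4, 4, 4, 4, 4]  (obs o_3=2)
backtrack: best end state = 1; path = [1, 0, 4, 1]

path = [1, 0, 4, 1]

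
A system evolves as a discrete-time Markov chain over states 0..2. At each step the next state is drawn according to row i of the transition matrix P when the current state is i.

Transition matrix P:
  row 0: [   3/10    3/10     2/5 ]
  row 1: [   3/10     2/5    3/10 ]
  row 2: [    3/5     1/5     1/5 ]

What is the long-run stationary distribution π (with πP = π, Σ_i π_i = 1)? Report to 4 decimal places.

Balance equations π_j = Σ_i π_i·P[i][j]:
  π_0 = 3/10·π_0 + 3/10·π_1 + 3/5·π_2
  π_1 = 3/10·π_0 + 2/5·π_1 + 1/5·π_2
  normalize: π_0 + π_1 + π_2 = 1
Solving the linear system gives exactly π = [42/107, 32/107, 33/107].

π = [0.3925, 0.2991, 0.3084]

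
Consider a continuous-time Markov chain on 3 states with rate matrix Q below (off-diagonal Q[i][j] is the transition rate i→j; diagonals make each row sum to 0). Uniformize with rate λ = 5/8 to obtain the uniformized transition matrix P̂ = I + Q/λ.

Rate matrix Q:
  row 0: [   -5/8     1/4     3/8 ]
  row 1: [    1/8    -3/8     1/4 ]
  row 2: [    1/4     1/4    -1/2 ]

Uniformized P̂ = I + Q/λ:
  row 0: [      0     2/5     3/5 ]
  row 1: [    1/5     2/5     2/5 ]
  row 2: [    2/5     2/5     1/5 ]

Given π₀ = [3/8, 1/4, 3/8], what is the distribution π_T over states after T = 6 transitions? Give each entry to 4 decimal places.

t=0: π = [0.3750, 0.2500, 0.3750]
t=1: π = [0.2000, 0.4000, 0.4000]
t=2: π = [0.2400, 0.4000, 0.3600]
t=3: π = [0.2240, 0.4000, 0.3760]
t=4: π = [0.2304, 0.4000, 0.3696]
t=5: π = [0.2278, 0.4000, 0.3722]
t=6: π = [0.2289, 0.4000, 0.3711]

π = [0.2289, 0.4000, 0.3711]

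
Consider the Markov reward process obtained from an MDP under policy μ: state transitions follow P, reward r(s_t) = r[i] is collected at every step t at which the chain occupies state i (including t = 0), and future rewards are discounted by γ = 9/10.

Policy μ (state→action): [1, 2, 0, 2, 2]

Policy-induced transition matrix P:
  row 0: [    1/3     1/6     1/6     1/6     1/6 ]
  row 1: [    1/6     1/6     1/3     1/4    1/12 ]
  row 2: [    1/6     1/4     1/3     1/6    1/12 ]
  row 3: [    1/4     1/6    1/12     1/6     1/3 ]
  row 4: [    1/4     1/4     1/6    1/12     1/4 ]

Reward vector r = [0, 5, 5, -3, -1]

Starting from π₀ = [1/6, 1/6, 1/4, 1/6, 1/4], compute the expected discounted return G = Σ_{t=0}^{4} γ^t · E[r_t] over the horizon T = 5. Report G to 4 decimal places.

t=0: π = [0.1667, 0.1667, 0.2500, 0.1667, 0.2500], E[r] = 1.3333, γ^t·E[r] = 1.333333, running G = 1.333333
t=1: π = [0.2292, 0.2083, 0.2222, 0.1597, 0.1806], E[r] = 1.4931, γ^t·E[r] = 1.343750, running G = 2.677083
t=2: π = [0.2332, 0.2002, 0.2251, 0.1690, 0.1725], E[r] = 1.4473, γ^t·E[r] = 1.172344, running G = 3.849427
t=3: π = [0.2340, 0.1998, 0.2235, 0.1690, 0.1738], E[r] = 1.4357, γ^t·E[r] = 1.046602, running G = 4.896029
t=4: π = [0.2342, 0.1998, 0.2231, 0.1688, 0.1740], E[r] = 1.4340, γ^t·E[r] = 0.940816, running G = 5.836844

G = 5.8368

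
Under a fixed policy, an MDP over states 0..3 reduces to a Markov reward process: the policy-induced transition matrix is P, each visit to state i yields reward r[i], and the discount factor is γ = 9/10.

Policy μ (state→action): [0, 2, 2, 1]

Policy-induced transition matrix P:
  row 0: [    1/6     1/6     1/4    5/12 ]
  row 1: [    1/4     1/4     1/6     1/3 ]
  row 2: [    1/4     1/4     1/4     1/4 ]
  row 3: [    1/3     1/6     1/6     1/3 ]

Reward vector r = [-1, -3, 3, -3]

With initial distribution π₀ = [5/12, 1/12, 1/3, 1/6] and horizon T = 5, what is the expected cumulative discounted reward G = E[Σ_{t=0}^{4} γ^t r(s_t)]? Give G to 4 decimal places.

t=0: π = [0.4167, 0.0833, 0.3333, 0.1667], E[r] = -0.1667, γ^t·E[r] = -0.166667, running G = -0.166667
t=1: π = [0.2292, 0.2014, 0.2292, 0.3403], E[r] = -1.1667, γ^t·E[r] = -1.050000, running G = -1.216667
t=2: π = [0.2593, 0.2025, 0.2049, 0.3333], E[r] = -1.2523, γ^t·E[r] = -1.014375, running G = -2.231042
t=3: π = [0.2562, 0.2006, 0.2053, 0.3379], E[r] = -1.2556, γ^t·E[r] = -0.915328, running G = -3.146370
t=4: π = [0.2568, 0.2005, 0.2051, 0.3376], E[r] = -1.2556, γ^t·E[r] = -0.823816, running G = -3.970186

G = -3.9702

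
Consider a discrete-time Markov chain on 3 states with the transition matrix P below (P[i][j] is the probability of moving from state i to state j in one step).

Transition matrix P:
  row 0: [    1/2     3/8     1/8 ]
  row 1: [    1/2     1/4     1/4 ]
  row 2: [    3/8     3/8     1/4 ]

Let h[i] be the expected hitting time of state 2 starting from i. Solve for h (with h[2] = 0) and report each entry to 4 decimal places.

First-step conditioning: h[2] = 0; for i ≠ 2, h[i] = 1 + Σ_k P[i][k]·h[k].
  h[0] = 1 + 1/2·h[0] + 3/8·h[1]
  h[1] = 1 + 1/2·h[0] + 1/4·h[1]
Solving the 2×2 linear system over states ≠ 2 gives exactly h = [6, 16/3, 0] (h[2] = 0 is the target).

h = [6.0000, 5.3333, 0.0000]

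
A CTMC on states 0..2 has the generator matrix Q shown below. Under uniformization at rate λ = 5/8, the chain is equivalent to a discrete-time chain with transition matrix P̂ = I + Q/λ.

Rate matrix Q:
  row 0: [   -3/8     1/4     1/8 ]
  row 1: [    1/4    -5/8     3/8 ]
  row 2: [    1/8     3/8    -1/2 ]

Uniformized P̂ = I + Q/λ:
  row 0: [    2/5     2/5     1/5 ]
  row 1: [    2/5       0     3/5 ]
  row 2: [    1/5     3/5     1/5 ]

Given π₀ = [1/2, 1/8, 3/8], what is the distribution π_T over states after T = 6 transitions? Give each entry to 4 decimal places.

π = [0.3346, 0.3286, 0.3368]

t=0: π = [0.5000, 0.1250, 0.3750]
t=1: π = [0.3250, 0.4250, 0.2500]
t=2: π = [0.3500, 0.2800, 0.3700]
t=3: π = [0.3260, 0.3620, 0.3120]
t=4: π = [0.3376, 0.3176, 0.3448]
t=5: π = [0.3310, 0.3419, 0.3270]
t=6: π = [0.3346, 0.3286, 0.3368]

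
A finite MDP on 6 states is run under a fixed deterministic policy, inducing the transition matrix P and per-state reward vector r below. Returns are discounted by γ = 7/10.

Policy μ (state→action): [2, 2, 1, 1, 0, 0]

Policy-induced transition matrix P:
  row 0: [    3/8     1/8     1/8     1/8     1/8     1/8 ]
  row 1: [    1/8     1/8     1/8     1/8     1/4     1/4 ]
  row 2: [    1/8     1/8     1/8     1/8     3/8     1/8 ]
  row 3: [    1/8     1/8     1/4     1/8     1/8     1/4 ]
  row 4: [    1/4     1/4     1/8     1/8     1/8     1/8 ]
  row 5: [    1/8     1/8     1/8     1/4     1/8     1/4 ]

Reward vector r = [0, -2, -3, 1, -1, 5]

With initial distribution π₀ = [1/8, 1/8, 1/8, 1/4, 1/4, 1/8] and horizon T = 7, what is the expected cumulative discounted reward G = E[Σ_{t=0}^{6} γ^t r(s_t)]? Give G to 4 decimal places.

G = 0.3182

t=0: π = [0.1250, 0.1250, 0.1250, 0.2500, 0.2500, 0.1250], E[r] = 0.0000, γ^t·E[r] = 0.000000, running G = 0.000000
t=1: π = [0.1875, 0.1563, 0.1563, 0.1406, 0.1719, 0.1875], E[r] = 0.1250, γ^t·E[r] = 0.087500, running G = 0.087500
t=2: π = [0.1934, 0.1465, 0.1426, 0.1484, 0.1836, 0.1855], E[r] = 0.1719, γ^t·E[r] = 0.084219, running G = 0.171719
t=3: π = [0.1963, 0.1479, 0.1436, 0.1482, 0.1790, 0.1851], E[r] = 0.1680, γ^t·E[r] = 0.057613, running G = 0.229332
t=4: π = [0.1964, 0.1474, 0.1435, 0.1481, 0.1794, 0.1852], E[r] = 0.1692, γ^t·E[r] = 0.040622, running G = 0.269954
t=5: π = [0.1965, 0.1474, 0.1435, 0.1481, 0.1793, 0.1851], E[r] = 0.1689, γ^t·E[r] = 0.028379, running G = 0.298334
t=6: π = [0.1965, 0.1474, 0.1435, 0.1481, 0.1793, 0.1851], E[r] = 0.1689, γ^t·E[r] = 0.019865, running G = 0.318199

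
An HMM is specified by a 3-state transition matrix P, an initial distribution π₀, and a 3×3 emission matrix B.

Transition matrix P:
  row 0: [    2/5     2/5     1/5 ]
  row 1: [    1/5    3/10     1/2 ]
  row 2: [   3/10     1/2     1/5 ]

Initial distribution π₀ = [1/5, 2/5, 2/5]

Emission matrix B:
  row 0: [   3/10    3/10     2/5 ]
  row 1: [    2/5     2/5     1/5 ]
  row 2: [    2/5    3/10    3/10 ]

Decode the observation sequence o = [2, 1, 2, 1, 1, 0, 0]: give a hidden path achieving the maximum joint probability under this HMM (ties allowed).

path = [2, 1, 2, 1, 2, 1, 2]

t=0: δ = [8.000e-02, 8.000e-02, 1.200e-01]  (obs o_0=2)
t=1: δ = [1.080e-02, 2.400e-02, 1.200e-02]  ψ = [2, 2, 1]  (obs o_1=1)
t=2: δ = [1.920e-03, 1.440e-03, 3.600e-03]  ψ = [1, 1, 1]  (obs o_2=2)
t=3: δ = [3.240e-04, 7.200e-04, 2.160e-04]  ψ = [2, 2, 1]  (obs o_3=1)
t=4: δ = [4.320e-05, 8.640e-05, 1.080e-04]  ψ = [1, 1, 1]  (obs o_4=1)
t=5: δ = [9.720e-06, 2.160e-05, 1.728e-05]  ψ = [2, 2, 1]  (obs o_5=0)
t=6: δ = [1.555e-06, 3.456e-06, 4.320e-06]  ψ = [2, 2, 1]  (obs o_6=0)
backtrack: best end state = 2; path = [2, 1, 2, 1, 2, 1, 2]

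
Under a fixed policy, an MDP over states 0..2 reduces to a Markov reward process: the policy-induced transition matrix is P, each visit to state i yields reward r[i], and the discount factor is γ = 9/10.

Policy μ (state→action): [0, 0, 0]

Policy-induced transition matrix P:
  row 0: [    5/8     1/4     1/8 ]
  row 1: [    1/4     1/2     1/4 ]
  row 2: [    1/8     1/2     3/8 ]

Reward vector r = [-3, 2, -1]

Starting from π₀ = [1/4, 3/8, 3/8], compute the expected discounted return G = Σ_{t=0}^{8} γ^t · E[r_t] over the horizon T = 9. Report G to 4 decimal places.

t=0: π = [0.2500, 0.3750, 0.3750], E[r] = -0.3750, γ^t·E[r] = -0.375000, running G = -0.375000
t=1: π = [0.2969, 0.4375, 0.2656], E[r] = -0.2813, γ^t·E[r] = -0.253125, running G = -0.628125
t=2: π = [0.3281, 0.4258, 0.2461], E[r] = -0.3789, γ^t·E[r] = -0.306914, running G = -0.935039
t=3: π = [0.3423, 0.4180, 0.2397], E[r] = -0.4307, γ^t·E[r] = -0.313954, running G = -1.248993
t=4: π = [0.3484, 0.4144, 0.2372], E[r] = -0.4535, γ^t·E[r] = -0.297536, running G = -1.546529
t=5: π = [0.3510, 0.4129, 0.2361], E[r] = -0.4633, γ^t·E[r] = -0.273567, running G = -1.820095
t=6: π = [0.3521, 0.4123, 0.2356], E[r] = -0.4675, γ^t·E[r] = -0.248434, running G = -2.068529
t=7: π = [0.3526, 0.4120, 0.2354], E[r] = -0.4693, γ^t·E[r] = -0.224445, running G = -2.292974
t=8: π = [0.3528, 0.4119, 0.2354], E[r] = -0.4700, γ^t·E[r] = -0.202328, running G = -2.495302

G = -2.4953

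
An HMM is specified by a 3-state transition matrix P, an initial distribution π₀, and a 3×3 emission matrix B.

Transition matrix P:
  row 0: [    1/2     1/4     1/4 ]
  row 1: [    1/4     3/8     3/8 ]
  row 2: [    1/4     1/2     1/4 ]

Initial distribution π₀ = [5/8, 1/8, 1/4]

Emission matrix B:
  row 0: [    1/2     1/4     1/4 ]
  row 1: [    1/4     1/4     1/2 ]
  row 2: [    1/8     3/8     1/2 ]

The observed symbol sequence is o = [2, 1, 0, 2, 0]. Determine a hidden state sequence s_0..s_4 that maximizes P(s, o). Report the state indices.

t=0: δ = [1.562e-01, 6.250e-02, 1.250e-01]  (obs o_0=2)
t=1: δ = [1.953e-02, 1.562e-02, 1.465e-02]  ψ = [0, 2, 0]  (obs o_1=1)
t=2: δ = [4.883e-03, 1.831e-03, 7.324e-04]  ψ = [0, 2, 1]  (obs o_2=0)
t=3: δ = [6.104e-04, 6.104e-04, 6.104e-04]  ψ = [0, 0, 0]  (obs o_3=2)
t=4: δ = [1.526e-04, 7.629e-05, 2.861e-05]  ψ = [0, 2, 1]  (obs o_4=0)
backtrack: best end state = 0; path = [0, 0, 0, 0, 0]

path = [0, 0, 0, 0, 0]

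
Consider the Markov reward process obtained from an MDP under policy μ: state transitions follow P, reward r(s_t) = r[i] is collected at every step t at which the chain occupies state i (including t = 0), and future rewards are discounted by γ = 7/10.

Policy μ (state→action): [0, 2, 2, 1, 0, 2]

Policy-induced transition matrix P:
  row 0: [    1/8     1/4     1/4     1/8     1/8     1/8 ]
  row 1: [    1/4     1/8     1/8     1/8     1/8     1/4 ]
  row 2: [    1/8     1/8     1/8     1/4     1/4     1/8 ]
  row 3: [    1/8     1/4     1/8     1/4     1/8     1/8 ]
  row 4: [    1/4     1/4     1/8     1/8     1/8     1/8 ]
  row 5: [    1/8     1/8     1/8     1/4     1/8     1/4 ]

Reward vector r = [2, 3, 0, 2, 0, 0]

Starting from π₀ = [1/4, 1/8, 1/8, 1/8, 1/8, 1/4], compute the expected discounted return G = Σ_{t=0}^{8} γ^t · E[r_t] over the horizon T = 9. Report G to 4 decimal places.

t=0: π = [0.2500, 0.1250, 0.1250, 0.1250, 0.1250, 0.2500], E[r] = 1.1250, γ^t·E[r] = 1.125000, running G = 1.125000
t=1: π = [0.1563, 0.1875, 0.1563, 0.1875, 0.1406, 0.1719], E[r] = 1.2500, γ^t·E[r] = 0.875000, running G = 2.000000
t=2: π = [0.1660, 0.1855, 0.1445, 0.1895, 0.1445, 0.1699], E[r] = 1.2676, γ^t·E[r] = 0.621113, running G = 2.621113
t=3: π = [0.1663, 0.1875, 0.1458, 0.1880, 0.1431, 0.1694], E[r] = 1.2710, γ^t·E[r] = 0.435952, running G = 3.057065
t=4: π = [0.1663, 0.1872, 0.1458, 0.1879, 0.1432, 0.1696], E[r] = 1.2699, γ^t·E[r] = 0.304910, running G = 3.361975
t=5: π = [0.1663, 0.1872, 0.1458, 0.1879, 0.1432, 0.1696], E[r] = 1.2700, γ^t·E[r] = 0.213442, running G = 3.575417
t=6: π = [0.1663, 0.1872, 0.1458, 0.1879, 0.1432, 0.1696], E[r] = 1.2700, γ^t·E[r] = 0.149410, running G = 3.724826
t=7: π = [0.1663, 0.1872, 0.1458, 0.1879, 0.1432, 0.1696], E[r] = 1.2700, γ^t·E[r] = 0.104587, running G = 3.829413
t=8: π = [0.1663, 0.1872, 0.1458, 0.1879, 0.1432, 0.1696], E[r] = 1.2700, γ^t·E[r] = 0.073211, running G = 3.902624

G = 3.9026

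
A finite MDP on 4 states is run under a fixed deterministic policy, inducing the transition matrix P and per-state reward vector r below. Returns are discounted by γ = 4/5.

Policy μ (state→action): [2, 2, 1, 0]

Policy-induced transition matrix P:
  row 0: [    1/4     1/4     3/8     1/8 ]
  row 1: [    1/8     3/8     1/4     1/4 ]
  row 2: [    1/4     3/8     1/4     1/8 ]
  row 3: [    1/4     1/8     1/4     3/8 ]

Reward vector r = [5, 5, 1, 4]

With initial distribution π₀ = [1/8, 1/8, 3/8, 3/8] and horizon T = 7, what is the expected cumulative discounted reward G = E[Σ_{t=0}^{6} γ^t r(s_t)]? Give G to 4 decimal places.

t=0: π = [0.1250, 0.1250, 0.3750, 0.3750], E[r] = 3.1250, γ^t·E[r] = 3.125000, running G = 3.125000
t=1: π = [0.2344, 0.2656, 0.2656, 0.2344], E[r] = 3.7031, γ^t·E[r] = 2.962500, running G = 6.087500
t=2: π = [0.2168, 0.2871, 0.2793, 0.2168], E[r] = 3.6660, γ^t·E[r] = 2.346250, running G = 8.433750
t=3: π = [0.2141, 0.2937, 0.2771, 0.2151], E[r] = 3.6765, γ^t·E[r] = 1.882375, running G = 10.316125
t=4: π = [0.2133, 0.2945, 0.2768, 0.2155], E[r] = 3.6775, γ^t·E[r] = 1.506288, running G = 11.822413
t=5: π = [0.2132, 0.2945, 0.2767, 0.2157], E[r] = 3.6777, γ^t·E[r] = 1.205101, running G = 13.027514
t=6: π = [0.2132, 0.2944, 0.2766, 0.2157], E[r] = 3.6777, γ^t·E[r] = 0.964081, running G = 13.991594

G = 13.9916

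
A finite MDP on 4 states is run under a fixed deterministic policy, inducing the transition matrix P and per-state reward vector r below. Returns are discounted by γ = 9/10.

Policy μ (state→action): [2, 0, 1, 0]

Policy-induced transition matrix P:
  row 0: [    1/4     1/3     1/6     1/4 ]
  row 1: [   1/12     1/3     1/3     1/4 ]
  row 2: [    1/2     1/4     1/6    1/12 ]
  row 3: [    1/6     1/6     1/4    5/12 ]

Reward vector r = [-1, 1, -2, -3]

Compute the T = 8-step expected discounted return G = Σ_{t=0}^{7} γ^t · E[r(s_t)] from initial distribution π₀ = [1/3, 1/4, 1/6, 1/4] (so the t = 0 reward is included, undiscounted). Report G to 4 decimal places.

G = -6.7976

t=0: π = [0.3333, 0.2500, 0.1667, 0.2500], E[r] = -1.1667, γ^t·E[r] = -1.166667, running G = -1.166667
t=1: π = [0.2292, 0.2778, 0.2292, 0.2639], E[r] = -1.2014, γ^t·E[r] = -1.081250, running G = -2.247917
t=2: π = [0.2390, 0.2703, 0.2350, 0.2558], E[r] = -1.2060, γ^t·E[r] = -0.976875, running G = -3.224792
t=3: π = [0.2424, 0.2711, 0.2330, 0.2535], E[r] = -1.1977, γ^t·E[r] = -0.873141, running G = -4.097932
t=4: π = [0.2419, 0.2717, 0.2330, 0.2534], E[r] = -1.1965, γ^t·E[r] = -0.784993, running G = -4.882926
t=5: π = [0.2418, 0.2717, 0.2331, 0.2534], E[r] = -1.1965, γ^t·E[r] = -0.706524, running G = -5.589450
t=6: π = [0.2419, 0.2717, 0.2331, 0.2534], E[r] = -1.1965, γ^t·E[r] = -0.635864, running G = -6.225314
t=7: π = [0.2419, 0.2717, 0.2331, 0.2534], E[r] = -1.1965, γ^t·E[r] = -0.572272, running G = -6.797586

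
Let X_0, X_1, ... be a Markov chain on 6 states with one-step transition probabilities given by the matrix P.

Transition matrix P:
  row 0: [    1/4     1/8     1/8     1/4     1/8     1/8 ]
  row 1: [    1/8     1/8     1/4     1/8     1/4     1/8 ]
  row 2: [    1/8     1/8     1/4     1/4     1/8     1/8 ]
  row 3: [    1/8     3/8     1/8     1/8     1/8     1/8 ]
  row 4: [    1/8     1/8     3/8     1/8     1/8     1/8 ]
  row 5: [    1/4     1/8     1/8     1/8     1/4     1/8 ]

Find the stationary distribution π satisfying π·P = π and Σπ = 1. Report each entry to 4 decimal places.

π = [0.1607, 0.1679, 0.2130, 0.1717, 0.1616, 0.1250]

Balance equations π_j = Σ_i π_i·P[i][j]:
  π_0 = 1/4·π_0 + 1/8·π_1 + 1/8·π_2 + 1/8·π_3 + 1/8·π_4 + 1/4·π_5
  π_1 = 1/8·π_0 + 1/8·π_1 + 1/8·π_2 + 3/8·π_3 + 1/8·π_4 + 1/8·π_5
  π_2 = 1/8·π_0 + 1/4·π_1 + 1/4·π_2 + 1/8·π_3 + 3/8·π_4 + 1/8·π_5
  π_3 = 1/4·π_0 + 1/8·π_1 + 1/4·π_2 + 1/8·π_3 + 1/8·π_4 + 1/8·π_5
  π_4 = 1/8·π_0 + 1/4·π_1 + 1/8·π_2 + 1/8·π_3 + 1/8·π_4 + 1/4·π_5
  normalize: π_0 + π_1 + π_2 + π_3 + π_4 + π_5 = 1
Solving the linear system gives exactly π = [9/56, 133/792, 1181/5544, 17/99, 16/99, 1/8].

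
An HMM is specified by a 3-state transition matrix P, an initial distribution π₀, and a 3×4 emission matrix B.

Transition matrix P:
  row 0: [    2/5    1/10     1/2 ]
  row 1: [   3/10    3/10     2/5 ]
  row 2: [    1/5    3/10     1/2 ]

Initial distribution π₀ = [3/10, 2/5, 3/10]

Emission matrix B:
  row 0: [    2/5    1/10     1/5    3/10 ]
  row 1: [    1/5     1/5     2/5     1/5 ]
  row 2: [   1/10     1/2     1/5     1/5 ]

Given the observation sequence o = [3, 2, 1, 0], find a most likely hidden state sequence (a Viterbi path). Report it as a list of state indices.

t=0: δ = [9.000e-02, 8.000e-02, 6.000e-02]  (obs o_0=3)
t=1: δ = [7.200e-03, 9.600e-03, 9.000e-03]  ψ = [0, 1, 0]  (obs o_1=2)
t=2: δ = [2.880e-04, 5.760e-04, 2.250e-03]  ψ = [0, 1, 2]  (obs o_2=1)
t=3: δ = [1.800e-04, 1.350e-04, 1.125e-04]  ψ = [2, 2, 2]  (obs o_3=0)
backtrack: best end state = 0; path = [0, 2, 2, 0]

path = [0, 2, 2, 0]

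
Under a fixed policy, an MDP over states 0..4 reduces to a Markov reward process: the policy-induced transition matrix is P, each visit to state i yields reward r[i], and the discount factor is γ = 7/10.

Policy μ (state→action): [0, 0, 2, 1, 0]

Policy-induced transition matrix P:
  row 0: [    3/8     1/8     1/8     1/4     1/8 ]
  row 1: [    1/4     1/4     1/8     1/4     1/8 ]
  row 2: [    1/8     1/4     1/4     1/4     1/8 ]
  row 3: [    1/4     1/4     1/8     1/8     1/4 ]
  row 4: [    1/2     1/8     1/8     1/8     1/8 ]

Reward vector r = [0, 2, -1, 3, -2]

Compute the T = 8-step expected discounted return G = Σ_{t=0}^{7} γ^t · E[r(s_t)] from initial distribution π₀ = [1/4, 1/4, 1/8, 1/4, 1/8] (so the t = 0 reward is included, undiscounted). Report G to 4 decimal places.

G = 2.0728

t=0: π = [0.2500, 0.2500, 0.1250, 0.2500, 0.1250], E[r] = 0.8750, γ^t·E[r] = 0.875000, running G = 0.875000
t=1: π = [0.2969, 0.2031, 0.1406, 0.2031, 0.1563], E[r] = 0.5625, γ^t·E[r] = 0.393750, running G = 1.268750
t=2: π = [0.3086, 0.1934, 0.1426, 0.2051, 0.1504], E[r] = 0.5586, γ^t·E[r] = 0.273711, running G = 1.542461
t=3: π = [0.3083, 0.1926, 0.1428, 0.2056, 0.1506], E[r] = 0.5579, γ^t·E[r] = 0.191346, running G = 1.733807
t=4: π = [0.3083, 0.1926, 0.1429, 0.2055, 0.1507], E[r] = 0.5574, γ^t·E[r] = 0.133840, running G = 1.867647
t=5: π = [0.3084, 0.1926, 0.1429, 0.2055, 0.1507], E[r] = 0.5574, γ^t·E[r] = 0.093691, running G = 1.961338
t=6: π = [0.3084, 0.1926, 0.1429, 0.2055, 0.1507], E[r] = 0.5575, γ^t·E[r] = 0.065584, running G = 2.026921
t=7: π = [0.3084, 0.1926, 0.1429, 0.2055, 0.1507], E[r] = 0.5575, γ^t·E[r] = 0.045908, running G = 2.072830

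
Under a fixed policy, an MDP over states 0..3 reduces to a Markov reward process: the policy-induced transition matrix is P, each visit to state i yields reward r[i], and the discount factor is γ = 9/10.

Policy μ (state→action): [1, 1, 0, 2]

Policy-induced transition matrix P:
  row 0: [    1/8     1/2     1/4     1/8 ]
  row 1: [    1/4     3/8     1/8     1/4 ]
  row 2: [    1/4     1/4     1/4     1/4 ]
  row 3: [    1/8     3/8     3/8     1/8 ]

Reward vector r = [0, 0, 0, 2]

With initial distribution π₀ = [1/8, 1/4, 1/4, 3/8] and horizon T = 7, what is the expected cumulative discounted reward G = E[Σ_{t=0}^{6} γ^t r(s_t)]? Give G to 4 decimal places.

G = 2.4184

t=0: π = [0.1250, 0.2500, 0.2500, 0.3750], E[r] = 0.7500, γ^t·E[r] = 0.750000, running G = 0.750000
t=1: π = [0.1875, 0.3594, 0.2656, 0.1875], E[r] = 0.3750, γ^t·E[r] = 0.337500, running G = 1.087500
t=2: π = [0.2031, 0.3652, 0.2285, 0.2031], E[r] = 0.4063, γ^t·E[r] = 0.329063, running G = 1.416563
t=3: π = [0.1992, 0.3718, 0.2297, 0.1992], E[r] = 0.3984, γ^t·E[r] = 0.290461, running G = 1.707023
t=4: π = [0.2002, 0.3712, 0.2284, 0.2002], E[r] = 0.4004, γ^t·E[r] = 0.262696, running G = 1.969720
t=5: π = [0.2000, 0.3715, 0.2286, 0.2000], E[r] = 0.3999, γ^t·E[r] = 0.236138, running G = 2.205858
t=6: π = [0.2000, 0.3714, 0.2286, 0.2000], E[r] = 0.4000, γ^t·E[r] = 0.212589, running G = 2.418447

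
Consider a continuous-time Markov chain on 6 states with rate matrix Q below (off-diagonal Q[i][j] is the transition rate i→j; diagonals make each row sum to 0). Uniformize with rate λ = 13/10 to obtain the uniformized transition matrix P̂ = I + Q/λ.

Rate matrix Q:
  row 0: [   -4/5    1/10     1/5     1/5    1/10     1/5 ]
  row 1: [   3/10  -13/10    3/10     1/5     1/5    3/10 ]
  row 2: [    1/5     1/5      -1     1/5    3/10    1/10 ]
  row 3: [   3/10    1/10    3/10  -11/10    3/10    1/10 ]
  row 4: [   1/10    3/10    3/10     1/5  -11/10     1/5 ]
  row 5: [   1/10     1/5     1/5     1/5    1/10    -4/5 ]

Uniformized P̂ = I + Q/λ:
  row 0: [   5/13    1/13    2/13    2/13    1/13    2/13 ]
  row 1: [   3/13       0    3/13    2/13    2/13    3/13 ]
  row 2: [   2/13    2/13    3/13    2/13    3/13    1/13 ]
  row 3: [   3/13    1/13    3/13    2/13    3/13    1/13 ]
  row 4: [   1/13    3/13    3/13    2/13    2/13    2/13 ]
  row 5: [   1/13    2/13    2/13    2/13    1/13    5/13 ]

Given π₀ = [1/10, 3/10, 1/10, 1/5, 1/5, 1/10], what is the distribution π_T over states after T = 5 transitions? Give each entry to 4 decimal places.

t=0: π = [0.1000, 0.3000, 0.1000, 0.2000, 0.2000, 0.1000]
t=1: π = [0.1923, 0.1000, 0.2154, 0.1538, 0.1615, 0.1769]
t=2: π = [0.1917, 0.1243, 0.2024, 0.1538, 0.1538, 0.1740]
t=3: π = [0.1943, 0.1200, 0.2026, 0.1538, 0.1531, 0.1761]
t=4: π = [0.1944, 0.1204, 0.2023, 0.1538, 0.1528, 0.1763]
t=5: π = [0.1945, 0.1203, 0.2023, 0.1538, 0.1527, 0.1764]

π = [0.1945, 0.1203, 0.2023, 0.1538, 0.1527, 0.1764]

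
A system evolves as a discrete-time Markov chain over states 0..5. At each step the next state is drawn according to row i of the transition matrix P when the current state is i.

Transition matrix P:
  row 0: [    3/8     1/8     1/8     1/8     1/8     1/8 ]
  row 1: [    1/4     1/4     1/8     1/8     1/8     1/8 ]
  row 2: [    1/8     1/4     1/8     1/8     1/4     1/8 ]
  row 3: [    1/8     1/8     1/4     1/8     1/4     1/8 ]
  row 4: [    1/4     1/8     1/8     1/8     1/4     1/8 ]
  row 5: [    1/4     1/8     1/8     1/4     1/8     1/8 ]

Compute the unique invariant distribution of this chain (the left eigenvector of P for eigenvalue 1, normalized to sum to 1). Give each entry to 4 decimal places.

Balance equations π_j = Σ_i π_i·P[i][j]:
  π_0 = 3/8·π_0 + 1/4·π_1 + 1/8·π_2 + 1/8·π_3 + 1/4·π_4 + 1/4·π_5
  π_1 = 1/8·π_0 + 1/4·π_1 + 1/4·π_2 + 1/8·π_3 + 1/8·π_4 + 1/8·π_5
  π_2 = 1/8·π_0 + 1/8·π_1 + 1/8·π_2 + 1/4·π_3 + 1/8·π_4 + 1/8·π_5
  π_3 = 1/8·π_0 + 1/8·π_1 + 1/8·π_2 + 1/8·π_3 + 1/8·π_4 + 1/4·π_5
  π_4 = 1/8·π_0 + 1/8·π_1 + 1/4·π_2 + 1/4·π_3 + 1/4·π_4 + 1/8·π_5
  normalize: π_0 + π_1 + π_2 + π_3 + π_4 + π_5 = 1
Solving the linear system gives exactly π = [879/3584, 585/3584, 73/512, 9/64, 657/3584, 1/8].

π = [0.2453, 0.1632, 0.1426, 0.1406, 0.1833, 0.1250]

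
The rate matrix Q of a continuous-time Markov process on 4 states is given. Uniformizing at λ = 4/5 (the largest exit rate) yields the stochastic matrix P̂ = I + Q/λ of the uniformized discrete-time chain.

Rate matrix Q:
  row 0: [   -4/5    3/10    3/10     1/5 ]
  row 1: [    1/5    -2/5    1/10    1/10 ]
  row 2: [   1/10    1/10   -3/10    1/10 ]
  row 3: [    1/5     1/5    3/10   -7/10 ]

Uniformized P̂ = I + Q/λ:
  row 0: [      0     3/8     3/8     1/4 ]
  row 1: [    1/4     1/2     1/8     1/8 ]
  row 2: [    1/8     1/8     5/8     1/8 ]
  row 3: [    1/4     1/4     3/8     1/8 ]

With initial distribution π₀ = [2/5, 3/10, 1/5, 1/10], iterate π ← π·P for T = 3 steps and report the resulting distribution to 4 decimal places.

t=0: π = [0.4000, 0.3000, 0.2000, 0.1000]
t=1: π = [0.1250, 0.3500, 0.3500, 0.1750]
t=2: π = [0.1750, 0.3094, 0.3750, 0.1406]
t=3: π = [0.1594, 0.3023, 0.3914, 0.1469]

π = [0.1594, 0.3023, 0.3914, 0.1469]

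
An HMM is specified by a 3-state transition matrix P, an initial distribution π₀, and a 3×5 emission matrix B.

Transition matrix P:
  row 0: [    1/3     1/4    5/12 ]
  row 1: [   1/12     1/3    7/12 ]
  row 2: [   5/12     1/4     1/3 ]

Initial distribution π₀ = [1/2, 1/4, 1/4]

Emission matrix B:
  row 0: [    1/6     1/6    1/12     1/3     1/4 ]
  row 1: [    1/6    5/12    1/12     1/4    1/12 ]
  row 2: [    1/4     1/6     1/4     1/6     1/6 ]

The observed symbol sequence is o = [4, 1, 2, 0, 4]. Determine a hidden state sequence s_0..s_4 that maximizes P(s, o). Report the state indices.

t=0: δ = [1.250e-01, 2.083e-02, 4.167e-02]  (obs o_0=4)
t=1: δ = [6.944e-03, 1.302e-02, 8.681e-03]  ψ = [0, 0, 0]  (obs o_1=1)
t=2: δ = [3.014e-04, 3.617e-04, 1.899e-03]  ψ = [2, 1, 1]  (obs o_2=2)
t=3: δ = [1.319e-04, 7.912e-05, 1.582e-04]  ψ = [2, 2, 2]  (obs o_3=0)
t=4: δ = [1.648e-05, 3.297e-06, 9.157e-06]  ψ = [2, 2, 0]  (obs o_4=4)
backtrack: best end state = 0; path = [0, 1, 2, 2, 0]

path = [0, 1, 2, 2, 0]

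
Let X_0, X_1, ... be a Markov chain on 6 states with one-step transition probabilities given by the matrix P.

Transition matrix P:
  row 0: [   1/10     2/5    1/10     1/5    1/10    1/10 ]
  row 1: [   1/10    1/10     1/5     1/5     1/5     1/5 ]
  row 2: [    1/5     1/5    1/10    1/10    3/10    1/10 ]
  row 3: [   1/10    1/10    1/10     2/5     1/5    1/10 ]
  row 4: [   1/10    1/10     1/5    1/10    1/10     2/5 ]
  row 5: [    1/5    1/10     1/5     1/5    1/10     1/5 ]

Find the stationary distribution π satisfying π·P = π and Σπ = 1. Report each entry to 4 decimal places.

Balance equations π_j = Σ_i π_i·P[i][j]:
  π_0 = 1/10·π_0 + 1/10·π_1 + 1/5·π_2 + 1/10·π_3 + 1/10·π_4 + 1/5·π_5
  π_1 = 2/5·π_0 + 1/10·π_1 + 1/5·π_2 + 1/10·π_3 + 1/10·π_4 + 1/10·π_5
  π_2 = 1/10·π_0 + 1/5·π_1 + 1/10·π_2 + 1/10·π_3 + 1/5·π_4 + 1/5·π_5
  π_3 = 1/5·π_0 + 1/5·π_1 + 1/10·π_2 + 2/5·π_3 + 1/10·π_4 + 1/5·π_5
  π_4 = 1/10·π_0 + 1/5·π_1 + 3/10·π_2 + 1/5·π_3 + 1/10·π_4 + 1/10·π_5
  normalize: π_0 + π_1 + π_2 + π_3 + π_4 + π_5 = 1
Solving the linear system gives exactly π = [6634/49713, 2570/16571, 2495/16571, 10457/49713, 8285/49713, 9142/49713].

π = [0.1334, 0.1551, 0.1506, 0.2103, 0.1667, 0.1839]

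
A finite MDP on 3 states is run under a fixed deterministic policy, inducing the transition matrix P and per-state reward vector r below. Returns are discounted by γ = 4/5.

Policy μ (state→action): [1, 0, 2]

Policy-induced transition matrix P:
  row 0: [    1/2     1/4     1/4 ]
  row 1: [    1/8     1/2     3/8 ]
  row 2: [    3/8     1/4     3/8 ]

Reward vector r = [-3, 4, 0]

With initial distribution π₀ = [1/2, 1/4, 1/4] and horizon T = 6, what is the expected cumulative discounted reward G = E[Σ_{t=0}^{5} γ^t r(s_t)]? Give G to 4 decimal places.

t=0: π = [0.5000, 0.2500, 0.2500], E[r] = -0.5000, γ^t·E[r] = -0.500000, running G = -0.500000
t=1: π = [0.3750, 0.3125, 0.3125], E[r] = 0.1250, γ^t·E[r] = 0.100000, running G = -0.400000
t=2: π = [0.3438, 0.3281, 0.3281], E[r] = 0.2813, γ^t·E[r] = 0.180000, running G = -0.220000
t=3: π = [0.3359, 0.3320, 0.3320], E[r] = 0.3203, γ^t·E[r] = 0.164000, running G = -0.056000
t=4: π = [0.3340, 0.3330, 0.3330], E[r] = 0.3301, γ^t·E[r] = 0.135200, running G = 0.079200
t=5: π = [0.3335, 0.3333, 0.3333], E[r] = 0.3325, γ^t·E[r] = 0.108960, running G = 0.188160

G = 0.1882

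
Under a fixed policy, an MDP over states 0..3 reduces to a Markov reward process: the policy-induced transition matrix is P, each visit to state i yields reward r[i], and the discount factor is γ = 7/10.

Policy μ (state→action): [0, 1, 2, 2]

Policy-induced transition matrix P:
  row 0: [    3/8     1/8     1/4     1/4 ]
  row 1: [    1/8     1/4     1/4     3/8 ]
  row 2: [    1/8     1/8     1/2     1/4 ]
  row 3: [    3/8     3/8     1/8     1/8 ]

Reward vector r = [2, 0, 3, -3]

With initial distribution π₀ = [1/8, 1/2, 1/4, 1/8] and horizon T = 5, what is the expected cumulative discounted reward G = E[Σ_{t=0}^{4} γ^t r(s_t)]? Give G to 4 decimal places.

G = 1.5642

t=0: π = [0.1250, 0.5000, 0.2500, 0.1250], E[r] = 0.6250, γ^t·E[r] = 0.625000, running G = 0.625000
t=1: π = [0.1875, 0.2188, 0.2969, 0.2969], E[r] = 0.3750, γ^t·E[r] = 0.262500, running G = 0.887500
t=2: π = [0.2461, 0.2266, 0.2871, 0.2402], E[r] = 0.6328, γ^t·E[r] = 0.310078, running G = 1.197578
t=3: π = [0.2466, 0.2134, 0.2917, 0.2483], E[r] = 0.6235, γ^t·E[r] = 0.213873, running G = 1.411451
t=4: π = [0.2487, 0.2137, 0.2919, 0.2456], E[r] = 0.6362, γ^t·E[r] = 0.152759, running G = 1.564210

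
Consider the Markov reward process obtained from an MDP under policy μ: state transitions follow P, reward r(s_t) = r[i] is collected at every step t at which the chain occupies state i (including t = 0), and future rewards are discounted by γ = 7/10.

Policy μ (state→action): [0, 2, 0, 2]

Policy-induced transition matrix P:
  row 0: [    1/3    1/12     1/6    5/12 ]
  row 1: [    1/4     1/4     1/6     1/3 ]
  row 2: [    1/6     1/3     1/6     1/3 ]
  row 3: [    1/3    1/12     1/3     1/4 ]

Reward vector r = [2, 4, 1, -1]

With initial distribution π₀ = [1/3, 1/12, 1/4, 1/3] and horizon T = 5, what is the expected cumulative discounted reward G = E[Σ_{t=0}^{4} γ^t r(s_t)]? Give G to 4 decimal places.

t=0: π = [0.3333, 0.0833, 0.2500, 0.3333], E[r] = 0.9167, γ^t·E[r] = 0.916667, running G = 0.916667
t=1: π = [0.2847, 0.1597, 0.2222, 0.3333], E[r] = 1.0972, γ^t·E[r] = 0.768056, running G = 1.684722
t=2: π = [0.2830, 0.1655, 0.2222, 0.3293], E[r] = 1.1209, γ^t·E[r] = 0.549265, running G = 2.233987
t=3: π = [0.2825, 0.1665, 0.2215, 0.3295], E[r] = 1.1230, γ^t·E[r] = 0.385180, running G = 2.619168
t=4: π = [0.2825, 0.1665, 0.2216, 0.3294], E[r] = 1.1231, γ^t·E[r] = 0.269655, running G = 2.888823

G = 2.8888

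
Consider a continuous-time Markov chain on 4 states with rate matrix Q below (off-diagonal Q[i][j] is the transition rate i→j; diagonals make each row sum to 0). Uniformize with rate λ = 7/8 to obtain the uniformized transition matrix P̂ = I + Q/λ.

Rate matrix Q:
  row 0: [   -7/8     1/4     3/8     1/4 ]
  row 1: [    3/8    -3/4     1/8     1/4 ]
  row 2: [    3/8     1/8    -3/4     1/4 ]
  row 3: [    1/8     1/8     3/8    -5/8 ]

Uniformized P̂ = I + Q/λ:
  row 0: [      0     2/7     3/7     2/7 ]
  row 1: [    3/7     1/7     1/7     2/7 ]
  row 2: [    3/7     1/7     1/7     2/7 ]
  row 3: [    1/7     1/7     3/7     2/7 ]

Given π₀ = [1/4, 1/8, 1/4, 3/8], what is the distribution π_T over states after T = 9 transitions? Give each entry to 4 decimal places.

π = [0.2428, 0.1776, 0.2939, 0.2857]

t=0: π = [0.2500, 0.1250, 0.2500, 0.3750]
t=1: π = [0.2143, 0.1786, 0.3214, 0.2857]
t=2: π = [0.2551, 0.1735, 0.2857, 0.2857]
t=3: π = [0.2376, 0.1793, 0.2974, 0.2857]
t=4: π = [0.2451, 0.1768, 0.2924, 0.2857]
t=5: π = [0.2419, 0.1779, 0.2945, 0.2857]
t=6: π = [0.2433, 0.1774, 0.2936, 0.2857]
t=7: π = [0.2427, 0.1776, 0.2940, 0.2857]
t=8: π = [0.2429, 0.1775, 0.2938, 0.2857]
t=9: π = [0.2428, 0.1776, 0.2939, 0.2857]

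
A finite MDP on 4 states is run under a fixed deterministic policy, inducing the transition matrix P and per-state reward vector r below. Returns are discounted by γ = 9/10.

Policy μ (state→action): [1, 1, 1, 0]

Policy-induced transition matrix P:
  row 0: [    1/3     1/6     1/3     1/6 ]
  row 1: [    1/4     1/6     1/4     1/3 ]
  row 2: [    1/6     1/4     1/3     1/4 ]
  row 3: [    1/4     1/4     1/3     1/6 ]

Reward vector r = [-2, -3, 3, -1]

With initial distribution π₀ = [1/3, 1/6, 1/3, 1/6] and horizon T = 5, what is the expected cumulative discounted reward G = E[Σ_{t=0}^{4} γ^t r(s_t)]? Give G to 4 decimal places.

G = -1.5719

t=0: π = [0.3333, 0.1667, 0.3333, 0.1667], E[r] = -0.3333, γ^t·E[r] = -0.333333, running G = -0.333333
t=1: π = [0.2500, 0.2083, 0.3194, 0.2222], E[r] = -0.3889, γ^t·E[r] = -0.350000, running G = -0.683333
t=2: π = [0.2442, 0.2118, 0.3160, 0.2280], E[r] = -0.4039, γ^t·E[r] = -0.327188, running G = -1.010521
t=3: π = [0.2440, 0.2120, 0.3157, 0.2283], E[r] = -0.4053, γ^t·E[r] = -0.295453, running G = -1.305974
t=4: π = [0.2440, 0.2120, 0.3157, 0.2283], E[r] = -0.4054, γ^t·E[r] = -0.265955, running G = -1.571929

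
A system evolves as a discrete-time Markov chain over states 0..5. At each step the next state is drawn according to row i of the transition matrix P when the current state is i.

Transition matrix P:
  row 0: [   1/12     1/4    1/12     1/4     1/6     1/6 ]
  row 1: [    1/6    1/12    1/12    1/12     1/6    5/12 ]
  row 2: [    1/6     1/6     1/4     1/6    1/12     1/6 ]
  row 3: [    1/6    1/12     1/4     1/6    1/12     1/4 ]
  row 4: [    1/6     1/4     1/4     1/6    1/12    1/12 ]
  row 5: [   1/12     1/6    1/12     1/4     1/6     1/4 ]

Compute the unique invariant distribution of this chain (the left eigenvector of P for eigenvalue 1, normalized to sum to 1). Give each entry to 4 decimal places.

π = [0.1361, 0.1600, 0.1622, 0.1839, 0.1272, 0.2306]

Balance equations π_j = Σ_i π_i·P[i][j]:
  π_0 = 1/12·π_0 + 1/6·π_1 + 1/6·π_2 + 1/6·π_3 + 1/6·π_4 + 1/12·π_5
  π_1 = 1/4·π_0 + 1/12·π_1 + 1/6·π_2 + 1/12·π_3 + 1/4·π_4 + 1/6·π_5
  π_2 = 1/12·π_0 + 1/12·π_1 + 1/4·π_2 + 1/4·π_3 + 1/4·π_4 + 1/12·π_5
  π_3 = 1/4·π_0 + 1/12·π_1 + 1/6·π_2 + 1/6·π_3 + 1/6·π_4 + 1/4·π_5
  π_4 = 1/6·π_0 + 1/6·π_1 + 1/12·π_2 + 1/12·π_3 + 1/12·π_4 + 1/6·π_5
  normalize: π_0 + π_1 + π_2 + π_3 + π_4 + π_5 = 1
Solving the linear system gives exactly π = [1501/11028, 147/919, 1789/11028, 169/919, 1403/11028, 2543/11028].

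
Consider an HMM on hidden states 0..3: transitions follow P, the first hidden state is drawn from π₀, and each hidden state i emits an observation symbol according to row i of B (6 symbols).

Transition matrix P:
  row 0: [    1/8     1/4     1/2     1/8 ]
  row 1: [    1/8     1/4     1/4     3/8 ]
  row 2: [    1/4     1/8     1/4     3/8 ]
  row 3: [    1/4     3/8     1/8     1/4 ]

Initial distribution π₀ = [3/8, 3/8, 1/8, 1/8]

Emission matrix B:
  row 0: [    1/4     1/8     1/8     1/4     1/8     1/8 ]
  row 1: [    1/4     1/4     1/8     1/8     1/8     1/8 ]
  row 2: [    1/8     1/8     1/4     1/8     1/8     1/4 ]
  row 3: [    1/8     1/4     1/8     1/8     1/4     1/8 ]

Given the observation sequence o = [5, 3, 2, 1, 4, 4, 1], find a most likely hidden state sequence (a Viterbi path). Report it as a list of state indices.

path = [2, 0, 2, 3, 1, 3, 1]

t=0: δ = [4.688e-02, 4.688e-02, 3.125e-02, 1.562e-02]  (obs o_0=5)
t=1: δ = [1.953e-03, 1.465e-03, 2.930e-03, 2.197e-03]  ψ = [2, 0, 0, 1]  (obs o_1=3)
t=2: δ = [9.155e-05, 1.030e-04, 2.441e-04, 1.373e-04]  ψ = [2, 3, 0, 2]  (obs o_2=2)
t=3: δ = [7.629e-06, 1.287e-05, 7.629e-06, 2.289e-05]  ψ = [2, 3, 2, 2]  (obs o_3=1)
t=4: δ = [7.153e-07, 1.073e-06, 4.768e-07, 1.431e-06]  ψ = [3, 3, 0, 3]  (obs o_4=4)
t=5: δ = [4.470e-08, 6.706e-08, 4.470e-08, 1.006e-07]  ψ = [3, 3, 0, 1]  (obs o_5=4)
t=6: δ = [3.143e-09, 9.430e-09, 2.794e-09, 6.286e-09]  ψ = [3, 3, 0, 1]  (obs o_6=1)
backtrack: best end state = 1; path = [2, 0, 2, 3, 1, 3, 1]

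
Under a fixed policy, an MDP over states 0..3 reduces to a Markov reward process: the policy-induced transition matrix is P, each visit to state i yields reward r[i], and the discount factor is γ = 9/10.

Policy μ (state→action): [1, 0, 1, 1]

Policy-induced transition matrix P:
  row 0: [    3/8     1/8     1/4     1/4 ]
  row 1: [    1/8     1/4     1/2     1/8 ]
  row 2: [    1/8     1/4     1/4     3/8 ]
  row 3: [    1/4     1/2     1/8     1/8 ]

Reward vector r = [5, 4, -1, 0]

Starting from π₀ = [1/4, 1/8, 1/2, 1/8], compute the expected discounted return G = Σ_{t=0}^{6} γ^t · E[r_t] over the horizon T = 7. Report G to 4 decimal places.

G = 9.0372

t=0: π = [0.2500, 0.1250, 0.5000, 0.1250], E[r] = 1.2500, γ^t·E[r] = 1.250000, running G = 1.250000
t=1: π = [0.2031, 0.2500, 0.2656, 0.2813], E[r] = 1.7500, γ^t·E[r] = 1.575000, running G = 2.825000
t=2: π = [0.2109, 0.2949, 0.2773, 0.2168], E[r] = 1.9570, γ^t·E[r] = 1.585195, running G = 4.410195
t=3: π = [0.2048, 0.2778, 0.2966, 0.2207], E[r] = 1.8389, γ^t·E[r] = 1.340534, running G = 5.750729
t=4: π = [0.2038, 0.2796, 0.2919, 0.2248], E[r] = 1.8454, γ^t·E[r] = 1.210766, running G = 6.961495
t=5: π = [0.2040, 0.2807, 0.2918, 0.2234], E[r] = 1.8513, γ^t·E[r] = 1.093167, running G = 8.054662
t=6: π = [0.2039, 0.2804, 0.2922, 0.2235], E[r] = 1.8489, γ^t·E[r] = 0.982570, running G = 9.037232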